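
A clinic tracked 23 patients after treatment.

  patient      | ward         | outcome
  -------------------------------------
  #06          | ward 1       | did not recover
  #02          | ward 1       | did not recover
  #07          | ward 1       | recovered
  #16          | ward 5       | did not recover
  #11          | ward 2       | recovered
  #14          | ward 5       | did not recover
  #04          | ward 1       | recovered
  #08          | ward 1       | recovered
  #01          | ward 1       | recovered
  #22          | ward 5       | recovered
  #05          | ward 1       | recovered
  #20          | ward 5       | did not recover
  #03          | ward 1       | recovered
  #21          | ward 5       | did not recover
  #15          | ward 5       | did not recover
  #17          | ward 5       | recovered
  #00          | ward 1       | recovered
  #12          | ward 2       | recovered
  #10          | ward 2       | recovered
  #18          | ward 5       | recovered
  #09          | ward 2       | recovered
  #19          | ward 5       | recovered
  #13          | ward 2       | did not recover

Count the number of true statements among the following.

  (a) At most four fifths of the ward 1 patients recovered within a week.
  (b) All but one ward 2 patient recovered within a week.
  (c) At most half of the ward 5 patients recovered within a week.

(a) ward 1: |A| = 9, |A ∩ B| = 7; needs |A ∩ B| / |A| ≤ 4/5 — true.
(b) ward 2: |A| = 5, |A ∩ B| = 4; needs |A ∖ B| = 1 — true.
(c) ward 5: |A| = 9, |A ∩ B| = 4; needs |A ∩ B| ≤ |A ∖ B| — true.

3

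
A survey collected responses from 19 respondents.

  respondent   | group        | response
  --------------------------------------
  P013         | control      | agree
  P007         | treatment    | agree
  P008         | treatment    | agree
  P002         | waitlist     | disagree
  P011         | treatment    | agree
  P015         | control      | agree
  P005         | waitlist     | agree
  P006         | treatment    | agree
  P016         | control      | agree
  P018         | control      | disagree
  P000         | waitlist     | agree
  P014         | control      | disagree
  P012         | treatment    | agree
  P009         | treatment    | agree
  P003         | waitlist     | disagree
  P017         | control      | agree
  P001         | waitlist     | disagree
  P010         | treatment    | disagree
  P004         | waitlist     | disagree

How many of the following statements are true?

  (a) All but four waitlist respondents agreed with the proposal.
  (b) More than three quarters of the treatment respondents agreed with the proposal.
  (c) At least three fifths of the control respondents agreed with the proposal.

(a) waitlist: |A| = 6, |A ∩ B| = 2; needs |A ∖ B| = 4 — true.
(b) treatment: |A| = 7, |A ∩ B| = 6; needs |A ∩ B| / |A| > 3/4 — true.
(c) control: |A| = 6, |A ∩ B| = 4; needs |A ∩ B| / |A| ≥ 3/5 — true.

3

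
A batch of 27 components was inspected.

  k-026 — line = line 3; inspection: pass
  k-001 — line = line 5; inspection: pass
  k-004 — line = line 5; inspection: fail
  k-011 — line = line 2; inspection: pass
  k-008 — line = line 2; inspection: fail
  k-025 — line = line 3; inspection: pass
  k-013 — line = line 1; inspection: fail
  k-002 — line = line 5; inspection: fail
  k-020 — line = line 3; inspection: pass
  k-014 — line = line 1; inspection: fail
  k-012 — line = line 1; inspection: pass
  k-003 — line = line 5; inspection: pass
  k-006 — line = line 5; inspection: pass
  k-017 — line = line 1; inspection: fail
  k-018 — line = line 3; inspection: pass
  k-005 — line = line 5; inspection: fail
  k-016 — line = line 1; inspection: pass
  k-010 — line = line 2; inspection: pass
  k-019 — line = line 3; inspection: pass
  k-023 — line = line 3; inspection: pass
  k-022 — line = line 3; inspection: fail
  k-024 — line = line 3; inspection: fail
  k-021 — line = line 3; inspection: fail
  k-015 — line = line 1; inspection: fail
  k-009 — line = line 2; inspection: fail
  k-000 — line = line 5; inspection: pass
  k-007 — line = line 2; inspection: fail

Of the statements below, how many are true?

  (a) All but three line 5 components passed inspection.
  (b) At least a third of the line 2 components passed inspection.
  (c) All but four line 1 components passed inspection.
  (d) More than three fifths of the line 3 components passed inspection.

4

(a) line 5: |A| = 7, |A ∩ B| = 4; needs |A ∖ B| = 3 — true.
(b) line 2: |A| = 5, |A ∩ B| = 2; needs |A ∩ B| / |A| ≥ 1/3 — true.
(c) line 1: |A| = 6, |A ∩ B| = 2; needs |A ∖ B| = 4 — true.
(d) line 3: |A| = 9, |A ∩ B| = 6; needs |A ∩ B| / |A| > 3/5 — true.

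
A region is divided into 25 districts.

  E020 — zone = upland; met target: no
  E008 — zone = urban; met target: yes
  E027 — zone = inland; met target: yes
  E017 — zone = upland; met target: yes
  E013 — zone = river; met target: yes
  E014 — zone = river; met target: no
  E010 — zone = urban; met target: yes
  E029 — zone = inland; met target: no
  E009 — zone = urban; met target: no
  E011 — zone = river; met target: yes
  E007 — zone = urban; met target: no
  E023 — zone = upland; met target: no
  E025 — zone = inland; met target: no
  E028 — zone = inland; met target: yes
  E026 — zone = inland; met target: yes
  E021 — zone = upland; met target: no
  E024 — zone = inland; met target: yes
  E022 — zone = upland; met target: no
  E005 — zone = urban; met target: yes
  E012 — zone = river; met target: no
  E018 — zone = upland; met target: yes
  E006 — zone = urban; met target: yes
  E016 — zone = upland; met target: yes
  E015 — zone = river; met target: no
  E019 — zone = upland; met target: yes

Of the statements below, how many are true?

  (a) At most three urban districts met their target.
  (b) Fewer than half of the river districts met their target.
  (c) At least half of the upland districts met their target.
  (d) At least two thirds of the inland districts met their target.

(a) urban: |A| = 6, |A ∩ B| = 4; needs |A ∩ B| ≤ 3 — false.
(b) river: |A| = 5, |A ∩ B| = 2; needs |A ∩ B| < |A ∖ B| — true.
(c) upland: |A| = 8, |A ∩ B| = 4; needs |A ∩ B| ≥ |A ∖ B| — true.
(d) inland: |A| = 6, |A ∩ B| = 4; needs |A ∩ B| / |A| ≥ 2/3 — true.

3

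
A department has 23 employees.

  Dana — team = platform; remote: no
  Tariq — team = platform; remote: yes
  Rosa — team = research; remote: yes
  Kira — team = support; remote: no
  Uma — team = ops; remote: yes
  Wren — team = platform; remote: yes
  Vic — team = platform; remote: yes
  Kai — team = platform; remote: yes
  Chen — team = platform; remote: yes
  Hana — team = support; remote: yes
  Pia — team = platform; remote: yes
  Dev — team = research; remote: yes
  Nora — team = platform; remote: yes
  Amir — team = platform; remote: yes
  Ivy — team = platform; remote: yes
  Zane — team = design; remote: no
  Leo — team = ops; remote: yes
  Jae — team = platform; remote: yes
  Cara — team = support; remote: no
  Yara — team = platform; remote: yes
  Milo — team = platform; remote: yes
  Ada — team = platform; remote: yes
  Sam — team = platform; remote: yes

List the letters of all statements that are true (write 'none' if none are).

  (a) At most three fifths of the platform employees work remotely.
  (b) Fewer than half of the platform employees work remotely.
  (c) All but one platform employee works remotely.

|A| = 15, |A ∩ B| = 14, |A ∖ B| = 1.
(a) |A ∩ B| / |A| ≤ 3/5: fails.
(b) |A ∩ B| < |A ∖ B|: fails.
(c) |A ∖ B| = 1: holds.

(c)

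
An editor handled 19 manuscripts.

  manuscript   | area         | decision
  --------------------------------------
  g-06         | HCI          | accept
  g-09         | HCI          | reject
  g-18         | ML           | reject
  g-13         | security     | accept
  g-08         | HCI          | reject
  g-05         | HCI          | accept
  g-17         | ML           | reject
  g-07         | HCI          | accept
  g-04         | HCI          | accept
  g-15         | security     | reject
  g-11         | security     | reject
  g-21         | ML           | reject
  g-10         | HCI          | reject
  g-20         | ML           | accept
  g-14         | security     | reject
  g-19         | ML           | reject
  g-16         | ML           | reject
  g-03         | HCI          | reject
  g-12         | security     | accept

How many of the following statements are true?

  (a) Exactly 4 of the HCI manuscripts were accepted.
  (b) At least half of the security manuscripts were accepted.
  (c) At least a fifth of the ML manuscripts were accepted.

1

(a) HCI: |A| = 8, |A ∩ B| = 4; needs |A ∩ B| = 4 — true.
(b) security: |A| = 5, |A ∩ B| = 2; needs |A ∩ B| ≥ |A ∖ B| — false.
(c) ML: |A| = 6, |A ∩ B| = 1; needs |A ∩ B| / |A| ≥ 1/5 — false.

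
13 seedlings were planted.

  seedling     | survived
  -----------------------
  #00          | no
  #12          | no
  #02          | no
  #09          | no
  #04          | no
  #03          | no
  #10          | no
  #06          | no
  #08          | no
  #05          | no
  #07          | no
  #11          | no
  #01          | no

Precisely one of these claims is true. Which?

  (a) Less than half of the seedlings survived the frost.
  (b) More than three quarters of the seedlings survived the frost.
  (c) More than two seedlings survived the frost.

(a)

|A| = 13, |A ∩ B| = 0, |A ∖ B| = 13.
(a) requires |A ∩ B| < |A ∖ B|: true.
(b) requires |A ∩ B| / |A| > 3/4: false.
(c) requires |A ∩ B| > 2: false.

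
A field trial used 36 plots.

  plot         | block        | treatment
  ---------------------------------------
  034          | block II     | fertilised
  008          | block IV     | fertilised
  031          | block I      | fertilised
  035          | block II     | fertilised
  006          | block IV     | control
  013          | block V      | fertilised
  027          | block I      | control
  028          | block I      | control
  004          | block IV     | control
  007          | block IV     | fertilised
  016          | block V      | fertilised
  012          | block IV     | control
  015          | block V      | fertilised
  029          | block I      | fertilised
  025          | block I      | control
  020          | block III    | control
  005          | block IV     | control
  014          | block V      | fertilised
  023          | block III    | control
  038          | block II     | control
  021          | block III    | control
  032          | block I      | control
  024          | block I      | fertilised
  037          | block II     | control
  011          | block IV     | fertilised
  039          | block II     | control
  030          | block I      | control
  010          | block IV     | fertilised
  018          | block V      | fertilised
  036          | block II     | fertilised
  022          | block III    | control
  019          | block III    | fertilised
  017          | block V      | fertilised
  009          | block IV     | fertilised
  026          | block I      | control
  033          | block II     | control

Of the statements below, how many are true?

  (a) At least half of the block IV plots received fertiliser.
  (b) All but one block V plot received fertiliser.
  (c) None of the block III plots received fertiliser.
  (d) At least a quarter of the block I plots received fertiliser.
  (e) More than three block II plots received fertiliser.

2

(a) block IV: |A| = 9, |A ∩ B| = 5; needs |A ∩ B| ≥ |A ∖ B| — true.
(b) block V: |A| = 6, |A ∩ B| = 6; needs |A ∖ B| = 1 — false.
(c) block III: |A| = 5, |A ∩ B| = 1; needs A ∩ B = ∅ (|A ∩ B| = 0) — false.
(d) block I: |A| = 9, |A ∩ B| = 3; needs |A ∩ B| / |A| ≥ 1/4 — true.
(e) block II: |A| = 7, |A ∩ B| = 3; needs |A ∩ B| > 3 — false.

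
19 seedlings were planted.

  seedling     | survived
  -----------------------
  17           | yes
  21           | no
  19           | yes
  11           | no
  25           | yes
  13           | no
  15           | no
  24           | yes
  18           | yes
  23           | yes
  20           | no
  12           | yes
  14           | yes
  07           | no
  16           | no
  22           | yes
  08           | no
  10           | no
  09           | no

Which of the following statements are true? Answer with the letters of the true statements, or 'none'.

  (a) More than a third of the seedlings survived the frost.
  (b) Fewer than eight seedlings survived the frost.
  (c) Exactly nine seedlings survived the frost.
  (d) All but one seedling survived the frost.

(a), (c)

|A| = 19, |A ∩ B| = 9, |A ∖ B| = 10.
(a) |A ∩ B| / |A| > 1/3: holds.
(b) |A ∩ B| < 8: fails.
(c) |A ∩ B| = 9: holds.
(d) |A ∖ B| = 1: fails.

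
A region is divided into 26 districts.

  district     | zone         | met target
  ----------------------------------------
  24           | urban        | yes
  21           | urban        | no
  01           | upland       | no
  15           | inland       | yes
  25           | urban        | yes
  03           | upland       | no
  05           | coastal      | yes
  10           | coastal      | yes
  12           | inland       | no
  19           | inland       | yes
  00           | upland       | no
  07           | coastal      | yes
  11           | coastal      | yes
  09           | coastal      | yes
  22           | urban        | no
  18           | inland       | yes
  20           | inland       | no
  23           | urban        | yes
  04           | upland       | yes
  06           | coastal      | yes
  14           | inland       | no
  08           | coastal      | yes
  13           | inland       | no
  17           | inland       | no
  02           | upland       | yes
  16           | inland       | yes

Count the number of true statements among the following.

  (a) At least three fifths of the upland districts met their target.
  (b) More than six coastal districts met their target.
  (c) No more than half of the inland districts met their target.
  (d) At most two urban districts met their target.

2

(a) upland: |A| = 5, |A ∩ B| = 2; needs |A ∩ B| / |A| ≥ 3/5 — false.
(b) coastal: |A| = 7, |A ∩ B| = 7; needs |A ∩ B| > 6 — true.
(c) inland: |A| = 9, |A ∩ B| = 4; needs |A ∩ B| ≤ |A ∖ B| — true.
(d) urban: |A| = 5, |A ∩ B| = 3; needs |A ∩ B| ≤ 2 — false.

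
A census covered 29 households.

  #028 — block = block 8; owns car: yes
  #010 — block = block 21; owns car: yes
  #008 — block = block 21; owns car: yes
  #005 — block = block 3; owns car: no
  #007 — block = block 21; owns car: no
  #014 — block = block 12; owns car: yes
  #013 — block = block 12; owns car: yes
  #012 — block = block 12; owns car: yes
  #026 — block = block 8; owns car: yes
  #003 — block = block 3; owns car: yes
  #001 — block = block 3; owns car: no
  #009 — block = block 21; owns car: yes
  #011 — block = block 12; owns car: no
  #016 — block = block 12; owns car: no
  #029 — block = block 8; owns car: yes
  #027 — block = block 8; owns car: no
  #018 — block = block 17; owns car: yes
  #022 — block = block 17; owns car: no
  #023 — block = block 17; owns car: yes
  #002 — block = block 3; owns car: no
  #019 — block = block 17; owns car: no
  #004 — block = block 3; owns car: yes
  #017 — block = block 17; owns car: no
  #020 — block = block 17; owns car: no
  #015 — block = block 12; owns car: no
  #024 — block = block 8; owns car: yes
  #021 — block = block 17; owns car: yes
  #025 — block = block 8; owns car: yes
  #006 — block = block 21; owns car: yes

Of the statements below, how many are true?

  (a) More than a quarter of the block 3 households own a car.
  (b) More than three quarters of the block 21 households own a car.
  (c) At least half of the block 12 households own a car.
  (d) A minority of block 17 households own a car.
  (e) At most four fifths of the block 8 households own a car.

4

(a) block 3: |A| = 5, |A ∩ B| = 2; needs |A ∩ B| / |A| > 1/4 — true.
(b) block 21: |A| = 5, |A ∩ B| = 4; needs |A ∩ B| / |A| > 3/4 — true.
(c) block 12: |A| = 6, |A ∩ B| = 3; needs |A ∩ B| ≥ |A ∖ B| — true.
(d) block 17: |A| = 7, |A ∩ B| = 3; needs |A ∩ B| < |A ∖ B| — true.
(e) block 8: |A| = 6, |A ∩ B| = 5; needs |A ∩ B| / |A| ≤ 4/5 — false.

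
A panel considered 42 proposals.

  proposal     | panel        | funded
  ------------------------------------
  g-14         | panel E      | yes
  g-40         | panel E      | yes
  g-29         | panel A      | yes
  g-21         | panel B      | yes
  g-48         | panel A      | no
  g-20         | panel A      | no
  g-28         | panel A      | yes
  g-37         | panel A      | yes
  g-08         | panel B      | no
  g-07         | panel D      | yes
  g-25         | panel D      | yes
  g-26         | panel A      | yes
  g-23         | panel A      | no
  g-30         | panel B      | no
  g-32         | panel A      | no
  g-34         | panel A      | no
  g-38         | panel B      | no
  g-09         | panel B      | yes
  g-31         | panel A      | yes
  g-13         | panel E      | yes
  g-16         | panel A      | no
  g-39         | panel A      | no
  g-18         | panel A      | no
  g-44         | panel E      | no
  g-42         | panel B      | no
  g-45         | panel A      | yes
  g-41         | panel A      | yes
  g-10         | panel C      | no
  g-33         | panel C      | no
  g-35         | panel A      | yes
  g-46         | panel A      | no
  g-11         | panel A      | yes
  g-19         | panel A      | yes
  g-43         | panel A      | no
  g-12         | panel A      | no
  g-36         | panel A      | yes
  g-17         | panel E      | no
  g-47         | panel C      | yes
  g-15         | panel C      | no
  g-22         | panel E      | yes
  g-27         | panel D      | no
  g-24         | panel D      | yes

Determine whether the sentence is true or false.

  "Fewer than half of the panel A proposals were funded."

False

The determiner here denotes the relation: |A ∩ B| < |A ∖ B|.
|A| = 22, |A ∩ B| = 11, |A ∖ B| = 11.
11 = 11, so the statement is false.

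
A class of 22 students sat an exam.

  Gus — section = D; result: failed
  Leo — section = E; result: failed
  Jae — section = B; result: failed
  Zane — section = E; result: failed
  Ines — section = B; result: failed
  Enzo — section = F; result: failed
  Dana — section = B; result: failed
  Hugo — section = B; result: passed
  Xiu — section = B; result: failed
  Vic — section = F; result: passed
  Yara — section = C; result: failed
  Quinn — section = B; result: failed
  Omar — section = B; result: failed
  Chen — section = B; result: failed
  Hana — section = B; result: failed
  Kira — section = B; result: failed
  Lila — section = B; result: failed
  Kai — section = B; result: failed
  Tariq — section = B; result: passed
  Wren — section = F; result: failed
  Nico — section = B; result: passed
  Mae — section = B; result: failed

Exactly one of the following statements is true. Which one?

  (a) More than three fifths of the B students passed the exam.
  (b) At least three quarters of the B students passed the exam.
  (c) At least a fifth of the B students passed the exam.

|A| = 15, |A ∩ B| = 3, |A ∖ B| = 12.
(a) requires |A ∩ B| / |A| > 3/5: false.
(b) requires |A ∩ B| / |A| ≥ 3/4: false.
(c) requires |A ∩ B| / |A| ≥ 1/5: true.

(c)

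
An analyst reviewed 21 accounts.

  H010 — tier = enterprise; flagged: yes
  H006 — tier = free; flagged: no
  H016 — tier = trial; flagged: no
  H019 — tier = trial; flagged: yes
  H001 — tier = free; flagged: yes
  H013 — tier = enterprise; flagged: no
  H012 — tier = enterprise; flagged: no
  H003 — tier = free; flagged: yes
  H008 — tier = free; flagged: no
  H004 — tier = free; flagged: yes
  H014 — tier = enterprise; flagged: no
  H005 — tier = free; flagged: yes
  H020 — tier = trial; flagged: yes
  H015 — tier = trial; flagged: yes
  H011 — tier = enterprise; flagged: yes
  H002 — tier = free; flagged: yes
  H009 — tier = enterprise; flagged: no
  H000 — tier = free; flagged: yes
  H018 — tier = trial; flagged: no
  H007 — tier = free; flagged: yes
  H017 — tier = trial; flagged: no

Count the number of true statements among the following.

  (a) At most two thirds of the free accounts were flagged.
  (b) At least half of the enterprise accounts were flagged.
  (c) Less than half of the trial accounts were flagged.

0

(a) free: |A| = 9, |A ∩ B| = 7; needs |A ∩ B| / |A| ≤ 2/3 — false.
(b) enterprise: |A| = 6, |A ∩ B| = 2; needs |A ∩ B| ≥ |A ∖ B| — false.
(c) trial: |A| = 6, |A ∩ B| = 3; needs |A ∩ B| < |A ∖ B| — false.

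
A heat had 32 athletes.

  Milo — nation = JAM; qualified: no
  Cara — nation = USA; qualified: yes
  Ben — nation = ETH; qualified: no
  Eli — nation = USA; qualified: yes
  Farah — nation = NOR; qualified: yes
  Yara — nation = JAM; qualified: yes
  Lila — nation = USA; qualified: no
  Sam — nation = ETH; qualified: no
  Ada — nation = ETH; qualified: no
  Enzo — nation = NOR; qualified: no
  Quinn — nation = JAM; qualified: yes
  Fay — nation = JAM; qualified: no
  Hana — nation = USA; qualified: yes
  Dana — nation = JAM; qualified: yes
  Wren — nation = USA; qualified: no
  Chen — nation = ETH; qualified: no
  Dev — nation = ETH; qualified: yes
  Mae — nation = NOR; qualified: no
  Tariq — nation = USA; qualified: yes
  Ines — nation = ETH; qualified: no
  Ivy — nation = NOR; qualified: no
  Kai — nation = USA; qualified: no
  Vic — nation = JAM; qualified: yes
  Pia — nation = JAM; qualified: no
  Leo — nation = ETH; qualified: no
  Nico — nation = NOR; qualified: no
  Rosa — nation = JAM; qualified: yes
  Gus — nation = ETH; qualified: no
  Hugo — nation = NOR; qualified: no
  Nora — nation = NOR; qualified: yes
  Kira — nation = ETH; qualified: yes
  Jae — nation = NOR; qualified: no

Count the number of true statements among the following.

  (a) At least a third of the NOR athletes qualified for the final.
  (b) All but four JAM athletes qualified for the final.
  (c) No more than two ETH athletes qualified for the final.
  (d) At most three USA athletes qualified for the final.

1

(a) NOR: |A| = 8, |A ∩ B| = 2; needs |A ∩ B| / |A| ≥ 1/3 — false.
(b) JAM: |A| = 8, |A ∩ B| = 5; needs |A ∖ B| = 4 — false.
(c) ETH: |A| = 9, |A ∩ B| = 2; needs |A ∩ B| ≤ 2 — true.
(d) USA: |A| = 7, |A ∩ B| = 4; needs |A ∩ B| ≤ 3 — false.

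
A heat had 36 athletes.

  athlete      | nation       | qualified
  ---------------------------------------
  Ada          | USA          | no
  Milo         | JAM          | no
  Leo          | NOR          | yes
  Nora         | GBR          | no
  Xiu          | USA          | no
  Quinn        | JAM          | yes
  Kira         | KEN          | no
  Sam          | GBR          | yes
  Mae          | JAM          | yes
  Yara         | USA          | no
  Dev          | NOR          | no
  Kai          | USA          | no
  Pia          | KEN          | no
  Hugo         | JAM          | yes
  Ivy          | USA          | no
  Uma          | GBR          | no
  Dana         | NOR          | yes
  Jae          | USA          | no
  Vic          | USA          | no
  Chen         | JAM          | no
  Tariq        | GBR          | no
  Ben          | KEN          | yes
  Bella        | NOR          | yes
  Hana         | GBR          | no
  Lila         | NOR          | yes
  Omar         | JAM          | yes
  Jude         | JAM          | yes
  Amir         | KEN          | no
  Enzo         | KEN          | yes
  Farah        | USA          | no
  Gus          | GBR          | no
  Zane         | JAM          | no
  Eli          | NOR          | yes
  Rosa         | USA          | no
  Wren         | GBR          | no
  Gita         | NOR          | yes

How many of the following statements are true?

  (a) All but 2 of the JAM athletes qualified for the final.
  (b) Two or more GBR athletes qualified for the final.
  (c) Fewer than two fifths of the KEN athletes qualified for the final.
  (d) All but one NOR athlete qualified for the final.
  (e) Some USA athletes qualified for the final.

1

(a) JAM: |A| = 8, |A ∩ B| = 5; needs |A ∖ B| = 2 — false.
(b) GBR: |A| = 7, |A ∩ B| = 1; needs |A ∩ B| ≥ 2 — false.
(c) KEN: |A| = 5, |A ∩ B| = 2; needs |A ∩ B| / |A| < 2/5 — false.
(d) NOR: |A| = 7, |A ∩ B| = 6; needs |A ∖ B| = 1 — true.
(e) USA: |A| = 9, |A ∩ B| = 0; needs A ∩ B ≠ ∅ (|A ∩ B| ≥ 1) — false.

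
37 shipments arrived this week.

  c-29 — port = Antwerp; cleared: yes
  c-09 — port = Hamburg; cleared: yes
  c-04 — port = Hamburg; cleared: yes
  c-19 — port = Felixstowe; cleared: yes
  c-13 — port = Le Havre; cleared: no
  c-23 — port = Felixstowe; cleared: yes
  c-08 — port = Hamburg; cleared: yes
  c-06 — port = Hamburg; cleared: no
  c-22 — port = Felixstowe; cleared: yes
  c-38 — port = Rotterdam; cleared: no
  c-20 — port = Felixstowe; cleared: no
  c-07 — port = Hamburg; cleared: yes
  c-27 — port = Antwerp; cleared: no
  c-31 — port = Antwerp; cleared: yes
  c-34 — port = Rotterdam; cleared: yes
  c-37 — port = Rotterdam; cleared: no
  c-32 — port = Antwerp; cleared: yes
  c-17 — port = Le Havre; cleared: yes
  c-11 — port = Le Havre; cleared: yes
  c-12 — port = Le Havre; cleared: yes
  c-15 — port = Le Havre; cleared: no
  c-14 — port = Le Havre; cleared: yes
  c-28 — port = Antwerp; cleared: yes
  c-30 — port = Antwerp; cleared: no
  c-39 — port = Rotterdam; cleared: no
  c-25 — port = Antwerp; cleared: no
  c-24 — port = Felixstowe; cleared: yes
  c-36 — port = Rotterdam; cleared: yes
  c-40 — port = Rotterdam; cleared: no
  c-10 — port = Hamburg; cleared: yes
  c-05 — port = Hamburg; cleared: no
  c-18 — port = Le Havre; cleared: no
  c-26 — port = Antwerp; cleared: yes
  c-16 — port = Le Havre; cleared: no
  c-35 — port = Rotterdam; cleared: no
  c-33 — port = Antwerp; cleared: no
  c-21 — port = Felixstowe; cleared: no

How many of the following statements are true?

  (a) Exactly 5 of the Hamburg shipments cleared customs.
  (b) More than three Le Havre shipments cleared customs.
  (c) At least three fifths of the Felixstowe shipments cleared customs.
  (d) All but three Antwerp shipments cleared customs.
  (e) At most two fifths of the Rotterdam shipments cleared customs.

4

(a) Hamburg: |A| = 7, |A ∩ B| = 5; needs |A ∩ B| = 5 — true.
(b) Le Havre: |A| = 8, |A ∩ B| = 4; needs |A ∩ B| > 3 — true.
(c) Felixstowe: |A| = 6, |A ∩ B| = 4; needs |A ∩ B| / |A| ≥ 3/5 — true.
(d) Antwerp: |A| = 9, |A ∩ B| = 5; needs |A ∖ B| = 3 — false.
(e) Rotterdam: |A| = 7, |A ∩ B| = 2; needs |A ∩ B| / |A| ≤ 2/5 — true.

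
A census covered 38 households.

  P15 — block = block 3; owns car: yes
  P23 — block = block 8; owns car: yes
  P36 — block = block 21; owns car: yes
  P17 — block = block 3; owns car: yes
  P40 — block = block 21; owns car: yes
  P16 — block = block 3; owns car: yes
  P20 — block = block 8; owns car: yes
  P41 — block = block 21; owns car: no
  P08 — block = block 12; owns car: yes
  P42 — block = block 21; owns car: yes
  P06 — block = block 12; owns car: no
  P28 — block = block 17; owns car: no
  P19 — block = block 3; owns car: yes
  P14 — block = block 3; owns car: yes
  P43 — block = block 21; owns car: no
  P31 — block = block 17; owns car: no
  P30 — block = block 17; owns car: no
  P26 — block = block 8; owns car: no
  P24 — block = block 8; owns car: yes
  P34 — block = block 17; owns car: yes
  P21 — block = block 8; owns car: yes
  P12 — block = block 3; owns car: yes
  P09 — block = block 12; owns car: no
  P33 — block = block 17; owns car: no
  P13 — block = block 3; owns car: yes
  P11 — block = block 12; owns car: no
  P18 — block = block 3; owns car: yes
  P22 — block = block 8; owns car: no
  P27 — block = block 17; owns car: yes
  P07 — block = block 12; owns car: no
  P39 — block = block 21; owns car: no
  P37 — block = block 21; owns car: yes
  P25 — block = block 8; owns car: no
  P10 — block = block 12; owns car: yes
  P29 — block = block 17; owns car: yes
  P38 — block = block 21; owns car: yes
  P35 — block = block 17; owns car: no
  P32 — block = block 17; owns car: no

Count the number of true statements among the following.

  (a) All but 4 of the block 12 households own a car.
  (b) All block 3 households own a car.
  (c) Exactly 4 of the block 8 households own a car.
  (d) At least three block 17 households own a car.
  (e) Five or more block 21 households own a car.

(a) block 12: |A| = 6, |A ∩ B| = 2; needs |A ∖ B| = 4 — true.
(b) block 3: |A| = 8, |A ∩ B| = 8; needs A ⊆ B, i.e. every element of A is in B (|A ∖ B| = 0) — true.
(c) block 8: |A| = 7, |A ∩ B| = 4; needs |A ∩ B| = 4 — true.
(d) block 17: |A| = 9, |A ∩ B| = 3; needs |A ∩ B| ≥ 3 — true.
(e) block 21: |A| = 8, |A ∩ B| = 5; needs |A ∩ B| ≥ 5 — true.

5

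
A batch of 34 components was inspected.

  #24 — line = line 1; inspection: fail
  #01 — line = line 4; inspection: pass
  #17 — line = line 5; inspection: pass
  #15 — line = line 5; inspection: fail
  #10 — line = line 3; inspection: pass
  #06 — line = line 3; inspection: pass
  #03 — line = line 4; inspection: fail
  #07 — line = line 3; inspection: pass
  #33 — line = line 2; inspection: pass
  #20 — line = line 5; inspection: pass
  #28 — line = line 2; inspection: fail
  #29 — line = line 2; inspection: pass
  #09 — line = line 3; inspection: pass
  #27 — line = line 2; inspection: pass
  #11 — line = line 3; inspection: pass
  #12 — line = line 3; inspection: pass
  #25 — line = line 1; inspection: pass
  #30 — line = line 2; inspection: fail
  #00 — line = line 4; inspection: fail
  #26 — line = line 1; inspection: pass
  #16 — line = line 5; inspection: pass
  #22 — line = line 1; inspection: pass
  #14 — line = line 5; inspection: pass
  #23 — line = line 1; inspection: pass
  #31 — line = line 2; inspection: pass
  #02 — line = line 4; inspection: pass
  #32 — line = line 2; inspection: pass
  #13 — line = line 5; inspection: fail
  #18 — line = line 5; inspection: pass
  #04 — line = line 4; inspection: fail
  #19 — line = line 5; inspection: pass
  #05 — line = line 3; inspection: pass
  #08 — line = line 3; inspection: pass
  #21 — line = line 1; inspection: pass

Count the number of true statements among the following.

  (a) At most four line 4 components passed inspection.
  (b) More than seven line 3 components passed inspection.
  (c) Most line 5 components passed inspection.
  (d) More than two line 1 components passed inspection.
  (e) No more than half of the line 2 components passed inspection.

4

(a) line 4: |A| = 5, |A ∩ B| = 2; needs |A ∩ B| ≤ 4 — true.
(b) line 3: |A| = 8, |A ∩ B| = 8; needs |A ∩ B| > 7 — true.
(c) line 5: |A| = 8, |A ∩ B| = 6; needs |A ∩ B| > |A ∖ B| — true.
(d) line 1: |A| = 6, |A ∩ B| = 5; needs |A ∩ B| > 2 — true.
(e) line 2: |A| = 7, |A ∩ B| = 5; needs |A ∩ B| ≤ |A ∖ B| — false.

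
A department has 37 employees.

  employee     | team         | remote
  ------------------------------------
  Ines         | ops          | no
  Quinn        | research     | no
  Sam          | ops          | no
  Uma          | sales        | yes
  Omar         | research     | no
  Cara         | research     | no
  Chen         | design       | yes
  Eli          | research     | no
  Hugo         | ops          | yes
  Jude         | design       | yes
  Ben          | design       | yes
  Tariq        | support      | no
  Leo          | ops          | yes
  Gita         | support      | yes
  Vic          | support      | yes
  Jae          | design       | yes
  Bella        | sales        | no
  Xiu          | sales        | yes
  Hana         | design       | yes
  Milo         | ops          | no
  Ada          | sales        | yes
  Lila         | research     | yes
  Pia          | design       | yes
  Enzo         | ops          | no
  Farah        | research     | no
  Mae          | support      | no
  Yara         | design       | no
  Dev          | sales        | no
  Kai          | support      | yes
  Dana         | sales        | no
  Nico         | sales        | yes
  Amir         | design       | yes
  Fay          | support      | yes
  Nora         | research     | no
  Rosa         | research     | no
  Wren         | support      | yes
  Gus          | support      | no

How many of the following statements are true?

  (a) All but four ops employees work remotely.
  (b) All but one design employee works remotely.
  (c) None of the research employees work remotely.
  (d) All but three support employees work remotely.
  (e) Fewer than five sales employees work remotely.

4

(a) ops: |A| = 6, |A ∩ B| = 2; needs |A ∖ B| = 4 — true.
(b) design: |A| = 8, |A ∩ B| = 7; needs |A ∖ B| = 1 — true.
(c) research: |A| = 8, |A ∩ B| = 1; needs A ∩ B = ∅ (|A ∩ B| = 0) — false.
(d) support: |A| = 8, |A ∩ B| = 5; needs |A ∖ B| = 3 — true.
(e) sales: |A| = 7, |A ∩ B| = 4; needs |A ∩ B| < 5 — true.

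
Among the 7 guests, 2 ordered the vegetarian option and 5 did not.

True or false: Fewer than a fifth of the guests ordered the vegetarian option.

False

Truth condition: |A ∩ B| / |A| < 1/5.
|A| = 7, |A ∩ B| = 2, |A ∖ B| = 5.
|A ∩ B|/|A| = 2/7, so the statement is false.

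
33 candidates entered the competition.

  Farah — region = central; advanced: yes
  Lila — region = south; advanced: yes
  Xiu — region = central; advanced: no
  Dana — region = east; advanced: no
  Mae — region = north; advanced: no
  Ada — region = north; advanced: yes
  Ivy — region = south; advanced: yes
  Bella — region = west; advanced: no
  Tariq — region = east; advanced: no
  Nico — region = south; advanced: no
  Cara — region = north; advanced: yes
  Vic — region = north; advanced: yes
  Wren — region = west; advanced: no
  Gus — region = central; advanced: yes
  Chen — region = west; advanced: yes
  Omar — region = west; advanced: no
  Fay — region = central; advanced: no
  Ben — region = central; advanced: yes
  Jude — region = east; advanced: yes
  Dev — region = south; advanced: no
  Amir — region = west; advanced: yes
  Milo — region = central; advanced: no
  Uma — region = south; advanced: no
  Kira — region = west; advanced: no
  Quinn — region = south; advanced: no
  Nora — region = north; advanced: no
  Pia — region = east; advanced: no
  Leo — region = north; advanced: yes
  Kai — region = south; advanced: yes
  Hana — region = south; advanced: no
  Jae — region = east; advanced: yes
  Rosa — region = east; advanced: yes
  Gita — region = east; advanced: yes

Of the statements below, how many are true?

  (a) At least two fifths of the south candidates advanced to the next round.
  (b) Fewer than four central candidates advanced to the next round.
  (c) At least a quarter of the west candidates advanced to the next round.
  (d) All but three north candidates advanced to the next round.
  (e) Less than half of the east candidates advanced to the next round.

2

(a) south: |A| = 8, |A ∩ B| = 3; needs |A ∩ B| / |A| ≥ 2/5 — false.
(b) central: |A| = 6, |A ∩ B| = 3; needs |A ∩ B| < 4 — true.
(c) west: |A| = 6, |A ∩ B| = 2; needs |A ∩ B| / |A| ≥ 1/4 — true.
(d) north: |A| = 6, |A ∩ B| = 4; needs |A ∖ B| = 3 — false.
(e) east: |A| = 7, |A ∩ B| = 4; needs |A ∩ B| < |A ∖ B| — false.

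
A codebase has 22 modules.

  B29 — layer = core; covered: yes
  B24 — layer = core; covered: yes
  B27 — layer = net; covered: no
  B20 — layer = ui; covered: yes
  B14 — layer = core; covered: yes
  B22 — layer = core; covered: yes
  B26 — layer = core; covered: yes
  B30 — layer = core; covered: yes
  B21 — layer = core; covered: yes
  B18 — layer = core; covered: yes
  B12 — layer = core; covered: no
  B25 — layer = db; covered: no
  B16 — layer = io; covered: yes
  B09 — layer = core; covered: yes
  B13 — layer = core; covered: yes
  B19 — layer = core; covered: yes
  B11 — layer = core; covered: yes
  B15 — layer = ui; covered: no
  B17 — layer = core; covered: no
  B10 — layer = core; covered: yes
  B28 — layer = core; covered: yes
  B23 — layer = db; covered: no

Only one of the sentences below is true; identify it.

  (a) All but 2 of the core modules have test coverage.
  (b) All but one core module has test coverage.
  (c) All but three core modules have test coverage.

|A| = 16, |A ∩ B| = 14, |A ∖ B| = 2.
(a) requires |A ∖ B| = 2: true.
(b) requires |A ∖ B| = 1: false.
(c) requires |A ∖ B| = 3: false.

(a)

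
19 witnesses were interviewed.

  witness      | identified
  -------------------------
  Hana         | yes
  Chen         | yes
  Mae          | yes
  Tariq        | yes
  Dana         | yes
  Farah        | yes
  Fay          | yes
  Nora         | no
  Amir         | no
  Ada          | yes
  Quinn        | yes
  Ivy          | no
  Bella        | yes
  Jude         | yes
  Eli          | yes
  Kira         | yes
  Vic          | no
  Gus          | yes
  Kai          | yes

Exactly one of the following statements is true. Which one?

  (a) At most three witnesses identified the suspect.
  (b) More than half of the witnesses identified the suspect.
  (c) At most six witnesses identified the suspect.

(b)

|A| = 19, |A ∩ B| = 15, |A ∖ B| = 4.
(a) requires |A ∩ B| ≤ 3: false.
(b) requires |A ∩ B| > |A ∖ B|: true.
(c) requires |A ∩ B| ≤ 6: false.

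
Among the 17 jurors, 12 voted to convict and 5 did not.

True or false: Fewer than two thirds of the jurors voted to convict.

False

'Fewer than two thirds of the jurors voted to convict' holds iff |A ∩ B| / |A| < 2/3.
|A| = 17, |A ∩ B| = 12, |A ∖ B| = 5.
|A ∩ B|/|A| = 12/17, so the statement is false.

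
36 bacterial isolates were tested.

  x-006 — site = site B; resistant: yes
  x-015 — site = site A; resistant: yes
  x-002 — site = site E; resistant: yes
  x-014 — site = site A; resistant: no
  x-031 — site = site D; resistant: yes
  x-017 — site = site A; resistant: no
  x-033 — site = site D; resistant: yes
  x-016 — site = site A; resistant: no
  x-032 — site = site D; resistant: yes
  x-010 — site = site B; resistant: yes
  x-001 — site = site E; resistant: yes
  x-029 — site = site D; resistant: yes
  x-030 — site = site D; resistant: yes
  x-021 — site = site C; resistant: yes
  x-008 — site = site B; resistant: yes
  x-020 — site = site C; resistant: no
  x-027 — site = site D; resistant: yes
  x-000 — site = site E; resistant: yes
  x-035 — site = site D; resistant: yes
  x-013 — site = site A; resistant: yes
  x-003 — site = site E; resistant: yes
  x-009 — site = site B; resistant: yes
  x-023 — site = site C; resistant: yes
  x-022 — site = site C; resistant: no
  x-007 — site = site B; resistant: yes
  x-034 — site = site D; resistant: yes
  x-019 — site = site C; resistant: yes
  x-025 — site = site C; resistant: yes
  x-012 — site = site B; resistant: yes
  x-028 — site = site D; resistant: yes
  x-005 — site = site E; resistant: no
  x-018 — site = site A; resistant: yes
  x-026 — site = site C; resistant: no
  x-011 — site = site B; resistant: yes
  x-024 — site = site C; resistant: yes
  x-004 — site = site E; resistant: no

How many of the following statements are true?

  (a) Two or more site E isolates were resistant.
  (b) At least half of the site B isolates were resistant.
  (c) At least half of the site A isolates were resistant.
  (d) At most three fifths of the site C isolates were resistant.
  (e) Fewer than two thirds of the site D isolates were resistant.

3

(a) site E: |A| = 6, |A ∩ B| = 4; needs |A ∩ B| ≥ 2 — true.
(b) site B: |A| = 7, |A ∩ B| = 7; needs |A ∩ B| ≥ |A ∖ B| — true.
(c) site A: |A| = 6, |A ∩ B| = 3; needs |A ∩ B| ≥ |A ∖ B| — true.
(d) site C: |A| = 8, |A ∩ B| = 5; needs |A ∩ B| / |A| ≤ 3/5 — false.
(e) site D: |A| = 9, |A ∩ B| = 9; needs |A ∩ B| / |A| < 2/3 — false.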